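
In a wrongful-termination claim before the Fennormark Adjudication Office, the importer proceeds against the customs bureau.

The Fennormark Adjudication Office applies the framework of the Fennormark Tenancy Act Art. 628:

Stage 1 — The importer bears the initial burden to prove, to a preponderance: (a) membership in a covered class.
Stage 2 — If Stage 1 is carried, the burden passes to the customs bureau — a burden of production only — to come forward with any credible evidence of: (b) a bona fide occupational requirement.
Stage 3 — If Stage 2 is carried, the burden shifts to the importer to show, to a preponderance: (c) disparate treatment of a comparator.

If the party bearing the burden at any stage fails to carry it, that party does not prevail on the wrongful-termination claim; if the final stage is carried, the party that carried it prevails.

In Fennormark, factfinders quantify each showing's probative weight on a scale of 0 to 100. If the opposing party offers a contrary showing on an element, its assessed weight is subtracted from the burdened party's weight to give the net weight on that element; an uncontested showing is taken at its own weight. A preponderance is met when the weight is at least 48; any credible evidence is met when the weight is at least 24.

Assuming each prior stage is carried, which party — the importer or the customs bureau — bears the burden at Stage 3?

Stage 3's rule assigns the burden to the importer (to a preponderance).

importer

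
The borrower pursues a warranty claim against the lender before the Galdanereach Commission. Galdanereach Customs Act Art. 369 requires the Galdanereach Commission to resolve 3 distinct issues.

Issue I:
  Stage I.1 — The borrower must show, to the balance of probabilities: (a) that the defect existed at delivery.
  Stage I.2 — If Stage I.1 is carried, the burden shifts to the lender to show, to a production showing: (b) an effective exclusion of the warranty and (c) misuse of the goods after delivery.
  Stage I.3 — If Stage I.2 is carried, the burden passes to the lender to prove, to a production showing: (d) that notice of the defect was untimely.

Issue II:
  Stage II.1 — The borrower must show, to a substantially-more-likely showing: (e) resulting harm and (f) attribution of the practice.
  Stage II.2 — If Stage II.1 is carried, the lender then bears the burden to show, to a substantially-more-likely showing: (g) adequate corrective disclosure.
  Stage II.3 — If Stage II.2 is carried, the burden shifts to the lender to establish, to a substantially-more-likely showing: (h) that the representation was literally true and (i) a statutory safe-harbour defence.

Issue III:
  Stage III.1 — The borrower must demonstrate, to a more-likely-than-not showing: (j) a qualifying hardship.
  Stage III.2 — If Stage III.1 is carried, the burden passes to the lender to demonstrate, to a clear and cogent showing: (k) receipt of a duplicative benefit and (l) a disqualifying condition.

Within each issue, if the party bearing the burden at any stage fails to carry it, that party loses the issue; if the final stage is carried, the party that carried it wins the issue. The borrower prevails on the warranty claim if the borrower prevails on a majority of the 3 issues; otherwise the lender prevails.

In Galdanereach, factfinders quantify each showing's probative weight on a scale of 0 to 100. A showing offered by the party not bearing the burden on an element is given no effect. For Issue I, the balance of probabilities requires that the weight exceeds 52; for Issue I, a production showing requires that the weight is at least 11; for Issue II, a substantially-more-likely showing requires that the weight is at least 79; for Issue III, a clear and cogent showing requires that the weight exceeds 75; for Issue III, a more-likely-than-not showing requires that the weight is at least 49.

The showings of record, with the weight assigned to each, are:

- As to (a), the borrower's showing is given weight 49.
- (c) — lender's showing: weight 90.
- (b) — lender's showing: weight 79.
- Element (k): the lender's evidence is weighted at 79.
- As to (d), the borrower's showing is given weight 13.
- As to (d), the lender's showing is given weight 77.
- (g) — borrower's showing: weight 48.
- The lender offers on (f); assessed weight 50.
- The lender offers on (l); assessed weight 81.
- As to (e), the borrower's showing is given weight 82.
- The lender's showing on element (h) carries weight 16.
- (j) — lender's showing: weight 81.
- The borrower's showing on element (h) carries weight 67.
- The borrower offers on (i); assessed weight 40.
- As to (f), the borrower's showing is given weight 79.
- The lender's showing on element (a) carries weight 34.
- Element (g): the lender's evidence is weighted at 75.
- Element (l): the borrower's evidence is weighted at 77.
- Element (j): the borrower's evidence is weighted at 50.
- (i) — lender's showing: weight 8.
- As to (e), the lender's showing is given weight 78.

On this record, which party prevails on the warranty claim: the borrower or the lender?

lender

— Issue I —
Stage I.1 — burden on borrower; standard: the balance of probabilities (weight exceeds 52).
    (a): 49 (lender's 34 disregarded) ≤ 52 [not met]
  Stage I.1 not carried; the borrower fails its burden.
The analysis ends at Stage I.1; the lender prevails on this issue.
— Issue II —
Stage II.1 (borrower, a substantially-more-likely showing, weight is at least 79): (e) 82 (lender's 78 disregarded) ≥ 79 — meets; (f) 79 (lender's 50 disregarded) ≥ 79 — meets.
  Stage II.1 is satisfied; the onus moves to the lender.
Stage II.2 (lender, a substantially-more-likely showing, weight is at least 79): (g) 75 (borrower's 48 disregarded) < 79 — fails.
  The lender does not carry Stage II.2.
So the borrower prevails on this issue.
— Issue III —
Stage III.1 (borrower, a more-likely-than-not showing, weight is at least 49): (j) 50 (lender's 81 disregarded) ≥ 49 — meets.
  Stage III.1 is satisfied; the onus moves to the lender.
Stage III.2 (lender, a clear and cogent showing, weight exceeds 75): (k) 79 > 75 — meets; (l) 81 (borrower's 77 disregarded) > 75 — meets.
  All elements met at the final stage.
With every stage satisfied, the lender prevails on this issue.
Per-issue: Issue I → lender; Issue II → borrower; Issue III → lender. The borrower must prevail on a majority of issues; overall, the lender prevails.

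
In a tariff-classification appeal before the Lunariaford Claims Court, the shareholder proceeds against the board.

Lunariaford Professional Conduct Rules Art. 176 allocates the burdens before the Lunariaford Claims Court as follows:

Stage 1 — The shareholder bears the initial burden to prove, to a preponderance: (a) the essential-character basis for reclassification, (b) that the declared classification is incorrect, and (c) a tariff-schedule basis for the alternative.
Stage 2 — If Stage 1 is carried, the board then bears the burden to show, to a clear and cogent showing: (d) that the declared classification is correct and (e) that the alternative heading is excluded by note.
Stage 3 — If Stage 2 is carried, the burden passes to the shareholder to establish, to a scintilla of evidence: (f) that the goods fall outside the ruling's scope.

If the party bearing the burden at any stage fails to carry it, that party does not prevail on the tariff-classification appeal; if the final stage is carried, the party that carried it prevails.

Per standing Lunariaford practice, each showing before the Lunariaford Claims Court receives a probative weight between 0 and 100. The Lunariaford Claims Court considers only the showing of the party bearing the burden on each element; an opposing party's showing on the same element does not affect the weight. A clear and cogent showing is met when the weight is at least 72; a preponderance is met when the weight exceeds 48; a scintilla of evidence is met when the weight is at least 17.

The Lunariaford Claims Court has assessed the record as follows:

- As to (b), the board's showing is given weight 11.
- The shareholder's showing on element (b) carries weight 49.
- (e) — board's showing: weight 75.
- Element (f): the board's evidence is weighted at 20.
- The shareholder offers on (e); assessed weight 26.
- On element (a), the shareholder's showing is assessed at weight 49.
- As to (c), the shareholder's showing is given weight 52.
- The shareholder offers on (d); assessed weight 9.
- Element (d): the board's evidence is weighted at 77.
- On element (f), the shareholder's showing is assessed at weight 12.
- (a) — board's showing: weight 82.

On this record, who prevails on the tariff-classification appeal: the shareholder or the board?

board

At Stage 1 the shareholder must meet a preponderance (weight exceeds 48): on (a) the weight is 49 (the board's 82 is given no effect), > 48, so (a) meets the standard; on (b) the weight is 49 (the board's 11 is given no effect), > 48, so (b) meets the standard; on (c) the weight is 52, > 48, so (c) meets the standard.
  The shareholder carries Stage 1; the board now bears the burden.
At Stage 2 the board must meet a clear and cogent showing (weight is at least 72): on (d) the weight is 77 (the shareholder's 9 is given no effect), ≥ 72, so (d) meets the standard; on (e) the weight is 75 (the shareholder's 26 is given no effect), which does reach 72, so (e) meets the standard.
  Stage 2 carried; the burden shifts to the shareholder.
At Stage 3 the shareholder must meet a scintilla of evidence (weight is at least 17): on (f) the weight is 12 (the board's 20 is given no effect), < 17, so (f) does not meet the standard.
  Stage 3 not carried; the shareholder fails its burden.
So the board prevails.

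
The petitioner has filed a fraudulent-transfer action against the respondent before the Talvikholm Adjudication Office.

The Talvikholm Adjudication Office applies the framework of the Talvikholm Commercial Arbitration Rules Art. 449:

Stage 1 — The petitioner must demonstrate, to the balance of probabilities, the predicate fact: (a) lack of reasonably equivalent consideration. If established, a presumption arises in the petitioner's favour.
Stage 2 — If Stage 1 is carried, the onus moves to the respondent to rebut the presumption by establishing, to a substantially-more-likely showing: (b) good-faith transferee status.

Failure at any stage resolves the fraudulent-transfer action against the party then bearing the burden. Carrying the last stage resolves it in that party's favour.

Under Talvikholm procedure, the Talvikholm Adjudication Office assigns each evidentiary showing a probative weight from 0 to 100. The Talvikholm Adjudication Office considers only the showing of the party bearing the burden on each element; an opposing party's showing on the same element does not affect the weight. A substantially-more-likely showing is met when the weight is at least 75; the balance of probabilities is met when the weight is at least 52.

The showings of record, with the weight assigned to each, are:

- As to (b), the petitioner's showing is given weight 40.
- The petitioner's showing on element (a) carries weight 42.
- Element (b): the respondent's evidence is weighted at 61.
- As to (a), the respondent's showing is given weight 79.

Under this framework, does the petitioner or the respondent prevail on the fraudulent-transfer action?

respondent

Stage 1 — burden on petitioner; standard: the balance of probabilities (weight is at least 52).
    (a): 42 (respondent's 79 disregarded) < 52 [not met]
  The petitioner does not carry Stage 1.
The respondent prevails.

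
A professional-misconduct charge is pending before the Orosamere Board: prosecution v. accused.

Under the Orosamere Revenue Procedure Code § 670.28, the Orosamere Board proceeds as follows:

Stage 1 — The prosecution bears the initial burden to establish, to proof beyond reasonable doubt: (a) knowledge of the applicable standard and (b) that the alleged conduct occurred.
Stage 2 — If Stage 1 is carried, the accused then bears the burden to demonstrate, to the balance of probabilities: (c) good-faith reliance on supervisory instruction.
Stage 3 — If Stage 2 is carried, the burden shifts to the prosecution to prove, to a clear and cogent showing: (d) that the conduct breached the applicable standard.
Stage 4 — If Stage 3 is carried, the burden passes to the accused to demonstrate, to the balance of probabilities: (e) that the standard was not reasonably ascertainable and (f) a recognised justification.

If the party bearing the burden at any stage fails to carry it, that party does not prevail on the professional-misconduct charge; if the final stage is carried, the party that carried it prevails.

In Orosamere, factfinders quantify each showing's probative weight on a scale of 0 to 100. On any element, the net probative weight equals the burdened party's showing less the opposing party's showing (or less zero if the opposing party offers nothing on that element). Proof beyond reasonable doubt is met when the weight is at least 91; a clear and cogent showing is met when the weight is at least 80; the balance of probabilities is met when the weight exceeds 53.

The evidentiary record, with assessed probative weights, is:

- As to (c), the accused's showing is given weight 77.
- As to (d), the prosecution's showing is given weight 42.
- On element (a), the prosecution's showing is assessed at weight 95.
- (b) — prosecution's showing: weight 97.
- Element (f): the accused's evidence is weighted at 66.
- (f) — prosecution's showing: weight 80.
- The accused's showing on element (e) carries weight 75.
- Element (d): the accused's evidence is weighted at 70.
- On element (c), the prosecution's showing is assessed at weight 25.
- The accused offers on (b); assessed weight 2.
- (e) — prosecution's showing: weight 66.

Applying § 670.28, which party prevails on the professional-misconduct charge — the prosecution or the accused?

Stage 1 (prosecution, proof beyond reasonable doubt, weight is at least 91): (a) 95 ≥ 91 — meets; (b) net 97−2=95 ≥ 91 — meets.
  Stage 1 is satisfied; the onus moves to the accused.
Stage 2 (accused, the balance of probabilities, weight exceeds 53): (c) net 77−25=52 ≤ 53 — fails.
  The accused does not carry Stage 2.
So the prosecution prevails.

prosecution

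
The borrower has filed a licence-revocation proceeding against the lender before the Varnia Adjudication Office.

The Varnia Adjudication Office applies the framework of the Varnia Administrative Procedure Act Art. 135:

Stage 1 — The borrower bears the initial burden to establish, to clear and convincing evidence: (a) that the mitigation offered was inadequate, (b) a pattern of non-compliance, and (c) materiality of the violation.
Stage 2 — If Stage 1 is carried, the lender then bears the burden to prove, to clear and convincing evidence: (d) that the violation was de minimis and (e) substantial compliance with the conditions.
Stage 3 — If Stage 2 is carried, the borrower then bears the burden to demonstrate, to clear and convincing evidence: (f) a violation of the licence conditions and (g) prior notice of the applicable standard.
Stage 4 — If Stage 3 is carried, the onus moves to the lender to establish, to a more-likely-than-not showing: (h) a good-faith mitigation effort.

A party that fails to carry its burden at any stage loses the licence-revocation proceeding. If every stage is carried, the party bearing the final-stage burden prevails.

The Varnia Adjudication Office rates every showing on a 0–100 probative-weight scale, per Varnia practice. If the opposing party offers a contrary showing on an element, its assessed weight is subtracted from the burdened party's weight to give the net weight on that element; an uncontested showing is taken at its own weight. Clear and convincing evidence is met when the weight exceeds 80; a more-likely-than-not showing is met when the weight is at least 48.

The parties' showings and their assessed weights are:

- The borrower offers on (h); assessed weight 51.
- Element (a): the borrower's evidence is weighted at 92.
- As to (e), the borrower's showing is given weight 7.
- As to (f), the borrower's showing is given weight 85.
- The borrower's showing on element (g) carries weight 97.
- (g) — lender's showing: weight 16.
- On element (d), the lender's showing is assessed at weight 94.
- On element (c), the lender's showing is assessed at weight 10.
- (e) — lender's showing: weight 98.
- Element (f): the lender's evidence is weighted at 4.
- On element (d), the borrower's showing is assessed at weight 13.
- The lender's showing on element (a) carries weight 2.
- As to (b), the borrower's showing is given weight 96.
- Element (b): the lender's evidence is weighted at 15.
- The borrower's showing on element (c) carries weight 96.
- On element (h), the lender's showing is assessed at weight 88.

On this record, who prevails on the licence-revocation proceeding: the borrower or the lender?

At Stage 1 the borrower must meet clear and convincing evidence (weight exceeds 80): on (a) the weight is 92 less the opposing 2 gives net 90, > 80, so (a) meets the standard; on (b) the weight is 96 less the opposing 15 gives net 81, which does exceed 80, so (b) meets the standard; on (c) the weight is 96 less the opposing 10 gives net 86, which does exceed 80, so (c) meets the standard.
  All elements met. The burden passes to the lender.
At Stage 2 the lender must meet clear and convincing evidence (weight exceeds 80): on (d) the weight is 94 less the opposing 13 gives net 81, > 80, so (d) meets the standard; on (e) the weight is 98 less the opposing 7 gives net 91, > 80, so (e) meets the standard.
  All elements met. The burden passes to the borrower.
At Stage 3 the borrower must meet clear and convincing evidence (weight exceeds 80): on (f) the weight is 85 less the opposing 4 gives net 81, > 80, so (f) meets the standard; on (g) the weight is 97 less the opposing 16 gives net 81, which does exceed 80, so (g) meets the standard.
  Stage 3 carried; the burden shifts to the lender.
At Stage 4 the lender must meet a more-likely-than-not showing (weight is at least 48): on (h) the weight is 88 less the opposing 51 gives net 37, which does not reach 48, so (h) does not meet the standard.
  Stage 4 not carried; the lender fails its burden.
So the borrower prevails.

borrower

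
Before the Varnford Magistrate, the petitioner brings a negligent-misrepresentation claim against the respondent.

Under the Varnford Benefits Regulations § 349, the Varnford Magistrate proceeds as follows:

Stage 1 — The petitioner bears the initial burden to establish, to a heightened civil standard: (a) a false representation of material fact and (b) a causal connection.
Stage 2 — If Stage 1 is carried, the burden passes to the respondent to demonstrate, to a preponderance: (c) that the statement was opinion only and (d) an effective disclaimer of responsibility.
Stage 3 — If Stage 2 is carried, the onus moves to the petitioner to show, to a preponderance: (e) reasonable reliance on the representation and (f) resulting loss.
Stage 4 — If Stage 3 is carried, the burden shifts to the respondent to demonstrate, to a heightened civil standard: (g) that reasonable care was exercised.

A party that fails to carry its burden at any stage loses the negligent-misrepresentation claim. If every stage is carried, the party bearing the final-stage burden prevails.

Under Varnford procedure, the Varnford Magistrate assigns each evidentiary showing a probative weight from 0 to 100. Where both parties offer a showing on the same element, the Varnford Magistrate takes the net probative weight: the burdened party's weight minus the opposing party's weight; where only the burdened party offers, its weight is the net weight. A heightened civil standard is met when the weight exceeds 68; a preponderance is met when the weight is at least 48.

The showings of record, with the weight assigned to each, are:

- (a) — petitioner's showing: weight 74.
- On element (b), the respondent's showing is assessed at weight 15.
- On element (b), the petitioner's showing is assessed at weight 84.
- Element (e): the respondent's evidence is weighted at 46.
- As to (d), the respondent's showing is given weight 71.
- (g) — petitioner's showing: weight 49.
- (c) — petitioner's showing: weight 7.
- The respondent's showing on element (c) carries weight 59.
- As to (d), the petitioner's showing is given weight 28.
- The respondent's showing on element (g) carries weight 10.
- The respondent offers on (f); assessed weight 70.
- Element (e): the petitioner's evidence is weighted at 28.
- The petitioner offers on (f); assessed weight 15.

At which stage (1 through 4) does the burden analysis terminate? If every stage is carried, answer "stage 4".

stage 2

Stage 1 — burden on petitioner; standard: a heightened civil standard (weight exceeds 68).
    (a): 74 > 68 [met]
    (b): 84 − 15 = 69 > 68 [met]
  All elements met. The burden passes to the respondent.
Stage 2 — burden on respondent; standard: a preponderance (weight is at least 48).
    (c): 59 − 7 = 52 ≥ 48 [met]
    (d): 71 − 28 = 43 < 48 [not met]
  The respondent does not carry Stage 2.
The petitioner prevails.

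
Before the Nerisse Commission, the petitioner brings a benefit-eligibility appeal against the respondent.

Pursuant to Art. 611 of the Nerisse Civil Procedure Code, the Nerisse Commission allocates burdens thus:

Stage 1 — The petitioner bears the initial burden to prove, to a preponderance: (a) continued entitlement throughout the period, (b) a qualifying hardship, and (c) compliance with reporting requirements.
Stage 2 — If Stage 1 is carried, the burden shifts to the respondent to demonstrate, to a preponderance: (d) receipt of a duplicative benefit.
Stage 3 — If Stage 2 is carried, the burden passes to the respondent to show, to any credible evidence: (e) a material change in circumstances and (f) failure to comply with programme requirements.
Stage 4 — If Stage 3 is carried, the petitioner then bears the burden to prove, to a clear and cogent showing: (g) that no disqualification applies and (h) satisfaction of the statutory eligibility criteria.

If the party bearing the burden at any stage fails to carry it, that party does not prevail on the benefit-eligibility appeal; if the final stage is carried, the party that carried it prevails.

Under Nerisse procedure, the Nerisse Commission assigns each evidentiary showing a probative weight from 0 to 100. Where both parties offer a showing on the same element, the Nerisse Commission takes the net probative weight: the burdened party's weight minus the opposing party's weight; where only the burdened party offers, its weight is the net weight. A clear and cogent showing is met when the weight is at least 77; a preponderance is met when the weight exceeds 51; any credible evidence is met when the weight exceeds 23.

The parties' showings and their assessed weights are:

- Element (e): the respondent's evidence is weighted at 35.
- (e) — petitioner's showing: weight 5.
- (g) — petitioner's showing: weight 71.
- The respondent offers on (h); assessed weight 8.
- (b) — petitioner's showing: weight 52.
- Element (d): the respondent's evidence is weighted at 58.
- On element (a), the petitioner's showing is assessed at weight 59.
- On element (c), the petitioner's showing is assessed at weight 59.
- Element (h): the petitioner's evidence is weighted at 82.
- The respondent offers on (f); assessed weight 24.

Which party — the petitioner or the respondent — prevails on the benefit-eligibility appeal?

Stage 1 — burden on petitioner; standard: a preponderance (weight exceeds 51).
    (a): 59 > 51 [met]
    (b): 52 > 51 [met]
    (c): 59 > 51 [met]
  Stage 1 carried; the burden shifts to the respondent.
Stage 2 — burden on respondent; standard: a preponderance (weight exceeds 51).
    (d): 58 > 51 [met]
  Stage 2 is satisfied; the respondent continues to bear the burden.
Stage 3 — burden on respondent; standard: any credible evidence (weight exceeds 23).
    (e): 35 − 5 = 30 > 23 [met]
    (f): 24 > 23 [met]
  Stage 3 carried; the burden shifts to the petitioner.
Stage 4 — burden on petitioner; standard: a clear and cogent showing (weight is at least 77).
    (g): 71 < 77 [not met]
    (h): 82 − 8 = 74 < 77 [not met]
  Not every element is met, so the petitioner fails to carry Stage 4.
The respondent prevails.

respondent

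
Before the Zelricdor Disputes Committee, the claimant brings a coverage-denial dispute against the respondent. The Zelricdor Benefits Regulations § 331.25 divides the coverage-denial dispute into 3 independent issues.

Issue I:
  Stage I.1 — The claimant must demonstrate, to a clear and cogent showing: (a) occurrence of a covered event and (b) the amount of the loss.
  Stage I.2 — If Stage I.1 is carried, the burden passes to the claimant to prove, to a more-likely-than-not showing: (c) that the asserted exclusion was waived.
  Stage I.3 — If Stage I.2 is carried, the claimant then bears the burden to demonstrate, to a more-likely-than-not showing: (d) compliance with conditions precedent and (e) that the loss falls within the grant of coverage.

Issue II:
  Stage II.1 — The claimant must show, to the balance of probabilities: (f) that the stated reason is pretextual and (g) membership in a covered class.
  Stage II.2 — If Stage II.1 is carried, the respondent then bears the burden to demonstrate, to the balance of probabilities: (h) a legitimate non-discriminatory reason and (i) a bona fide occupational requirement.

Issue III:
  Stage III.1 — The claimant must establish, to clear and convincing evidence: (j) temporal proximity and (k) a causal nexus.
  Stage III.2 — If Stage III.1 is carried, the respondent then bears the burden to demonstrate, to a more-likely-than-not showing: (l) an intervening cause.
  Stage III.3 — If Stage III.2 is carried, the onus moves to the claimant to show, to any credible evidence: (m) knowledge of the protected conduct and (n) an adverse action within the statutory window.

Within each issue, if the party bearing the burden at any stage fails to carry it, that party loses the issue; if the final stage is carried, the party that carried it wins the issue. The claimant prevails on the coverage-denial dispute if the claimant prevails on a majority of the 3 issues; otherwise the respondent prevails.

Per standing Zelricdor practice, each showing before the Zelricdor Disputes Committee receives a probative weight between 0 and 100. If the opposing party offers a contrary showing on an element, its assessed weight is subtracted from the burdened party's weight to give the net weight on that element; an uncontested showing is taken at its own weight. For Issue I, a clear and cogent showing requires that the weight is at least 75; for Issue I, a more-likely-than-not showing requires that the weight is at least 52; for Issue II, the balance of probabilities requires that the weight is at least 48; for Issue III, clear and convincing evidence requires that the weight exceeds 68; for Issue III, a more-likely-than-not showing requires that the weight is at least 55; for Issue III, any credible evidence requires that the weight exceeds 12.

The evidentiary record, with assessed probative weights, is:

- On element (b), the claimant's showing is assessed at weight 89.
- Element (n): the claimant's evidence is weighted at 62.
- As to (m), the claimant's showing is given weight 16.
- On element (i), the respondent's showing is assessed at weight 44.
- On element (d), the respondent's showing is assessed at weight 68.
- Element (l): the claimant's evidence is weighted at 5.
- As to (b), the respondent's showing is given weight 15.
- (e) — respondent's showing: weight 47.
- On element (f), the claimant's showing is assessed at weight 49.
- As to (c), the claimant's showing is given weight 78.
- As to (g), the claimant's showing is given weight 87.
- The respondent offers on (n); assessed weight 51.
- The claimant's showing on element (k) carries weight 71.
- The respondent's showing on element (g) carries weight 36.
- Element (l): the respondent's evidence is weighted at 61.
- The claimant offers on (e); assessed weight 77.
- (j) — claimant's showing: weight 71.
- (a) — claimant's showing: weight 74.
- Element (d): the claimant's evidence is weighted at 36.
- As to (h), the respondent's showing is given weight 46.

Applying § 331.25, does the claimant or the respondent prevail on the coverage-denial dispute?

— Issue I —
Stage I.1 (claimant, a clear and cogent showing, weight is at least 75): (a) 74 < 75 — fails; (b) net 89−15=74 < 75 — fails.
  Stage I.1 not carried; the claimant fails its burden.
The respondent prevails on this issue.
— Issue II —
Stage II.1 — burden on claimant; standard: the balance of probabilities (weight is at least 48).
    (f): 49 ≥ 48 [met]
    (g): 87 − 36 = 51 ≥ 48 [met]
  Stage II.1 carried; the burden shifts to the respondent.
Stage II.2 — burden on respondent; standard: the balance of probabilities (weight is at least 48).
    (h): 46 < 48 [not met]
    (i): 44 < 48 [not met]
  The respondent does not carry Stage II.2.
The claimant prevails on this issue.
— Issue III —
At Stage III.1 the claimant must meet clear and convincing evidence (weight exceeds 68): on (j) the weight is 71, which does exceed 68, so (j) meets the standard; on (k) the weight is 71, which does exceed 68, so (k) meets the standard.
  All elements met. The burden passes to the respondent.
At Stage III.2 the respondent must meet a more-likely-than-not showing (weight is at least 55): on (l) the weight is 61 less the opposing 5 gives net 56, ≥ 55, so (l) meets the standard.
  All elements met. The burden passes to the claimant.
At Stage III.3 the claimant must meet any credible evidence (weight exceeds 12): on (m) the weight is 16, > 12, so (m) meets the standard; on (n) the weight is 62 less the opposing 51 gives net 11, which does not exceed 12, so (n) does not meet the standard.
  The claimant does not carry Stage III.3.
So the respondent prevails on this issue.
Per-issue: Issue I → respondent; Issue II → claimant; Issue III → respondent. The claimant must prevail on a majority of issues; overall, the respondent prevails.

respondent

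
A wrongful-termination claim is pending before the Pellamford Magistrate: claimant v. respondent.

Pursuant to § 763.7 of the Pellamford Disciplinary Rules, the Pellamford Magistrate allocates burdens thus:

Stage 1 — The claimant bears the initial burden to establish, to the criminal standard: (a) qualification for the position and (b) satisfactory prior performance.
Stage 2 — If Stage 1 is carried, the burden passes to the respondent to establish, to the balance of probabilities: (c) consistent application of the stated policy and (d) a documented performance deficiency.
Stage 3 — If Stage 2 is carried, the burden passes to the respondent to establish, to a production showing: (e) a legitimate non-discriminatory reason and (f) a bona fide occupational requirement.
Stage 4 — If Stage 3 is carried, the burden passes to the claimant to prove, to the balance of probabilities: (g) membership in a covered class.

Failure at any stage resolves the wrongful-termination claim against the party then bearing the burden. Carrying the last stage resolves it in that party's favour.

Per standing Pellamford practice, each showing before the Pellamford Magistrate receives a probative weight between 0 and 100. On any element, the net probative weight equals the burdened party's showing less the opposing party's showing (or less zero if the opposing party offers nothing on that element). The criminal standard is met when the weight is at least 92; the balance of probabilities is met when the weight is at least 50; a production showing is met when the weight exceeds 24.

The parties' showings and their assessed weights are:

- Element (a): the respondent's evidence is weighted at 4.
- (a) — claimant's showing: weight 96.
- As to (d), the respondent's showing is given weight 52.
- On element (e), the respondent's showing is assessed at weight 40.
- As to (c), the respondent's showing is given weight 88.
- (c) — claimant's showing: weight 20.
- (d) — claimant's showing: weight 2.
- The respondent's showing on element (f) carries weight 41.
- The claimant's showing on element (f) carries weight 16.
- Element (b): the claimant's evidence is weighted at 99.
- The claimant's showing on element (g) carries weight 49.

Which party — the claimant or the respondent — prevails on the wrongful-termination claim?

respondent

At Stage 1 the claimant must meet the criminal standard (weight is at least 92): on (a) the weight is 96 less the opposing 4 gives net 92, ≥ 92, so (a) meets the standard; on (b) the weight is 99, which does reach 92, so (b) meets the standard.
  Stage 1 carried; the burden shifts to the respondent.
At Stage 2 the respondent must meet the balance of probabilities (weight is at least 50): on (c) the weight is 88 less the opposing 20 gives net 68, which does reach 50, so (c) meets the standard; on (d) the weight is 52 less the opposing 2 gives net 50, which does reach 50, so (d) meets the standard.
  Stage 2 is satisfied; the respondent continues to bear the burden.
At Stage 3 the respondent must meet a production showing (weight exceeds 24): on (e) the weight is 40, which does exceed 24, so (e) meets the standard; on (f) the weight is 41 less the opposing 16 gives net 25, which does exceed 24, so (f) meets the standard.
  All elements met. The burden passes to the claimant.
At Stage 4 the claimant must meet the balance of probabilities (weight is at least 50): on (g) the weight is 49, < 50, so (g) does not meet the standard.
  Not every element is met, so the claimant fails to carry Stage 4.
The respondent prevails.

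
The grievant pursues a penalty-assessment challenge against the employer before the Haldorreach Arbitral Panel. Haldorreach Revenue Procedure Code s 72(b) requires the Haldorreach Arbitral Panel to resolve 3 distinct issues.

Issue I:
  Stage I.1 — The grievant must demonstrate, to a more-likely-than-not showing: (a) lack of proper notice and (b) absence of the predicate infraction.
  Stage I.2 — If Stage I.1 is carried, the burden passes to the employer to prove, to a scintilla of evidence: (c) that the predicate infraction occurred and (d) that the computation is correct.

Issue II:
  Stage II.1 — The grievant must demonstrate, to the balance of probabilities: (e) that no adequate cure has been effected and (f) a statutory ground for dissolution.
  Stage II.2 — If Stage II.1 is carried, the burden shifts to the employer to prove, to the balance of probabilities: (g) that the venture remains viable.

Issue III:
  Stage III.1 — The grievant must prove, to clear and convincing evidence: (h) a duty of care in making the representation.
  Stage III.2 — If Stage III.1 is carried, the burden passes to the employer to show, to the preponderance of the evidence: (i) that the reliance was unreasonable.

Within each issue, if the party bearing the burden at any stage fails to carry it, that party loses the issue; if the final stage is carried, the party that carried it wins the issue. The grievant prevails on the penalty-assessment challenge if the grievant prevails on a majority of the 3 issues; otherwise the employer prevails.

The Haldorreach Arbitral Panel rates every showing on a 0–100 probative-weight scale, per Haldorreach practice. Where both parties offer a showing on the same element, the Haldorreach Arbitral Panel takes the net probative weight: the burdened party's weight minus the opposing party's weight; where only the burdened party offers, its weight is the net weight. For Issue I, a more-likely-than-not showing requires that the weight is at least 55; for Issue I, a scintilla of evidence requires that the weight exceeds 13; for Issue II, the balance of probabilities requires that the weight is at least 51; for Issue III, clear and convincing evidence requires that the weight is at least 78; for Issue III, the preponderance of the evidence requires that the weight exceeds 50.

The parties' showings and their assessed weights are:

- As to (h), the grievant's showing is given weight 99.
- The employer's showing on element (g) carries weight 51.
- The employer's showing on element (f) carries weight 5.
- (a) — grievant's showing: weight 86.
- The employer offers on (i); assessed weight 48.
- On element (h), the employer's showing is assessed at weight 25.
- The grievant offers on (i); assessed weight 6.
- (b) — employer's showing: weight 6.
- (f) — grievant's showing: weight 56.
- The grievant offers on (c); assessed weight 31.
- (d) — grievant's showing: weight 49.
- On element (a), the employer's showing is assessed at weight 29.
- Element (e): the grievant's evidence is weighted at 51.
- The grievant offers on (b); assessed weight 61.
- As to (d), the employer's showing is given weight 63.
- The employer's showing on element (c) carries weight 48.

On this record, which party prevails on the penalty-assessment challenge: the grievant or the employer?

employer

— Issue I —
Stage I.1 — burden on grievant; standard: a more-likely-than-not showing (weight is at least 55).
    (a): 86 − 29 = 57 ≥ 55 [met]
    (b): 61 − 6 = 55 ≥ 55 [met]
  The grievant carries Stage I.1; the employer now bears the burden.
Stage I.2 — burden on employer; standard: a scintilla of evidence (weight exceeds 13).
    (c): 48 − 31 = 17 > 13 [met]
    (d): 63 − 49 = 14 > 13 [met]
  The employer carries the last stage.
Every stage carried; the employer prevails on this issue.
— Issue II —
At Stage II.1 the grievant must meet the balance of probabilities (weight is at least 51): on (e) the weight is 51, ≥ 51, so (e) meets the standard; on (f) the weight is 56 less the opposing 5 gives net 51, which does reach 51, so (f) meets the standard.
  Stage II.1 carried; the burden shifts to the employer.
At Stage II.2 the employer must meet the balance of probabilities (weight is at least 51): on (g) the weight is 51, which does reach 51, so (g) meets the standard.
  The employer carries the last stage.
Every stage carried; the employer prevails on this issue.
— Issue III —
Stage III.1 — burden on grievant; standard: clear and convincing evidence (weight is at least 78).
    (h): 99 − 25 = 74 < 78 [not met]
  Not every element is met, so the grievant fails to carry Stage III.1.
The analysis ends at Stage III.1; the employer prevails on this issue.
Per-issue: Issue I → employer; Issue II → employer; Issue III → employer. The grievant must prevail on a majority of issues; overall, the employer prevails.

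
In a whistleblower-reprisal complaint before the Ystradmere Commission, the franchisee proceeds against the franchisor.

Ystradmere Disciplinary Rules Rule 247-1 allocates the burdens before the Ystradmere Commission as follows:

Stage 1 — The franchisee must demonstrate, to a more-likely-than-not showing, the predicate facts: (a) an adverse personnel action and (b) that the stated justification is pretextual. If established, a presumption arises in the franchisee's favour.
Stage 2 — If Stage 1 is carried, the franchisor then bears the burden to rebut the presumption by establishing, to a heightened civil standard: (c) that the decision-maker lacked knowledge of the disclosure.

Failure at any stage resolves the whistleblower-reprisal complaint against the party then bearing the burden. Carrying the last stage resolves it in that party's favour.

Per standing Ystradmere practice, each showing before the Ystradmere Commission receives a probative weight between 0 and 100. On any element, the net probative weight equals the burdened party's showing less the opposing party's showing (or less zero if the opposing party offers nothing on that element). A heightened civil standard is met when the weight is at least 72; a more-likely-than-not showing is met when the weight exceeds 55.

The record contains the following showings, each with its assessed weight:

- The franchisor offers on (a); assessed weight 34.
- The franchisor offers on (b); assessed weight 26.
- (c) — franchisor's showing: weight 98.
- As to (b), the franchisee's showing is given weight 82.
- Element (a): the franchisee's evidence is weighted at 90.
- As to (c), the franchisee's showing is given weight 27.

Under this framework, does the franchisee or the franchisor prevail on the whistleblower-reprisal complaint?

Stage 1 — burden on franchisee; standard: a more-likely-than-not showing (weight exceeds 55).
    (a): 90 − 34 = 56 > 55 [met]
    (b): 82 − 26 = 56 > 55 [met]
  Stage 1 is satisfied; the onus moves to the franchisor.
Stage 2 — burden on franchisor; standard: a heightened civil standard (weight is at least 72).
    (c): 98 − 27 = 71 < 72 [not met]
  Not every element is met, so the franchisor fails to carry Stage 2.
The analysis ends at Stage 2; the franchisee prevails.

franchisee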